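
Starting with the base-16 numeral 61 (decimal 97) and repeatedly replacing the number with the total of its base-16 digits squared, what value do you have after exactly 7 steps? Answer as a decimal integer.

97 = (6,1)_16 → 6² + 1² = 36 + 1 = 37
37 = (2,5)_16 → 2² + 5² = 4 + 25 = 29
29 = (1,13)_16 → 1² + 13² = 1 + 169 = 170
170 = (10,10)_16 → 10² + 10² = 100 + 100 = 200
200 = (12,8)_16 → 12² + 8² = 144 + 64 = 208
208 = (13,0)_16 → 13² + 0² = 169 + 0 = 169
169 = (10,9)_16 → 10² + 9² = 100 + 81 = 181

181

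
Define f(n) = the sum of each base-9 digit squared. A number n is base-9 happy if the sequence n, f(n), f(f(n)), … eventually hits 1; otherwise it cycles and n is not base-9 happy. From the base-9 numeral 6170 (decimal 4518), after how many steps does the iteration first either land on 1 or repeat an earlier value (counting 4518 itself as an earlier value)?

5

4518 = (6,1,7,0)_9 → 6² + 1² + 7² + 0² = 36 + 1 + 49 + 0 = 86
86 = (1,0,5)_9 → 1² + 0² + 5² = 1 + 0 + 25 = 26
26 = (2,8)_9 → 2² + 8² = 4 + 64 = 68
68 = (7,5)_9 → 7² + 5² = 49 + 25 = 74
74 = (8,2)_9 → 8² + 2² = 64 + 4 = 68  — 68 repeats.
That took 5 steps.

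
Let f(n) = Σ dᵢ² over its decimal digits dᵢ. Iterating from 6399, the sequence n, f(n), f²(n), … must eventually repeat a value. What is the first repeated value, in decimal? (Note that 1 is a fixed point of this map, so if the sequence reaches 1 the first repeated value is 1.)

89

6399 → 6² + 3² + 9² + 9² = 36 + 9 + 81 + 81 = 207
207 → 2² + 0² + 7² = 4 + 0 + 49 = 53
53 → 5² + 3² = 25 + 9 = 34
34 → 3² + 4² = 9 + 16 = 25
25 → 2² + 5² = 4 + 25 = 29
29 → 2² + 9² = 4 + 81 = 85
85 → 8² + 5² = 64 + 25 = 89
89 → 8² + 9² = 64 + 81 = 145
145 → 1² + 4² + 5² = 1 + 16 + 25 = 42
42 → 4² + 2² = 16 + 4 = 20
20 → 2² + 0² = 4 + 0 = 4
4 → 4² = 16
16 → 1² + 6² = 1 + 36 = 37
37 → 3² + 7² = 9 + 49 = 58
58 → 5² + 8² = 25 + 64 = 89  — 89 already appeared earlier.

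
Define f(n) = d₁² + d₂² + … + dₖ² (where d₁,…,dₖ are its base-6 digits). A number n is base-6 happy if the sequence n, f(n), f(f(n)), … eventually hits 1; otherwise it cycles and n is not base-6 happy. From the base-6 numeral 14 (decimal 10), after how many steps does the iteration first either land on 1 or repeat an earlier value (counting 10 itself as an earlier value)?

9

10 = (1,4)_6 → 1² + 4² = 1 + 16 = 17
17 = (2,5)_6 → 2² + 5² = 4 + 25 = 29
29 = (4,5)_6 → 4² + 5² = 16 + 25 = 41
41 = (1,0,5)_6 → 1² + 0² + 5² = 1 + 0 + 25 = 26
26 = (4,2)_6 → 4² + 2² = 16 + 4 = 20
20 = (3,2)_6 → 3² + 2² = 9 + 4 = 13
13 = (2,1)_6 → 2² + 1² = 4 + 1 = 5
5 = (5)_6 → 5² = 25
25 = (4,1)_6 → 4² + 1² = 16 + 1 = 17  — 17 repeats.
That took 9 steps.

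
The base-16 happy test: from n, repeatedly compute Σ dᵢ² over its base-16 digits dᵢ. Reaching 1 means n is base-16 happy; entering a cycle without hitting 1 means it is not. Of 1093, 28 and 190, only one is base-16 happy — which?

1093: 1093 → 57 → 90 → 125 → 218 → 269 → 170 → 200 → 208 → 169 → 181 → 146 → 85 → 50 → 13 → 169  — repeats 169 (not base-16 happy)
28: 28 → 145 → 82 → 29 → 170 → 200 → 208 → 169 → 181 → 146 → 85 → 50 → 13 → 169  — repeats 169 (not base-16 happy)
190: 190 → 317 → 179 → 130 → 68 → 32 → 4 → 16 → 1  — reaches 1 (base-16 happy)

190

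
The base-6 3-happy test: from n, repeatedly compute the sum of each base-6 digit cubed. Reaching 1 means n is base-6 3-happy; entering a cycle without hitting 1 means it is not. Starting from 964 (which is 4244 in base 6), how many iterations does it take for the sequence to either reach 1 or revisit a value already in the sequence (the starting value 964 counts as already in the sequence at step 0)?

6

964 = (4,2,4,4)_6 → 4³ + 2³ + 4³ + 4³ = 64 + 8 + 64 + 64 = 200
200 = (5,3,2)_6 → 5³ + 3³ + 2³ = 125 + 27 + 8 = 160
160 = (4,2,4)_6 → 4³ + 2³ + 4³ = 64 + 8 + 64 = 136
136 = (3,4,4)_6 → 3³ + 4³ + 4³ = 27 + 64 + 64 = 155
155 = (4,1,5)_6 → 4³ + 1³ + 5³ = 64 + 1 + 125 = 190
190 = (5,1,4)_6 → 5³ + 1³ + 4³ = 125 + 1 + 64 = 190  — 190 repeats.
That took 6 steps.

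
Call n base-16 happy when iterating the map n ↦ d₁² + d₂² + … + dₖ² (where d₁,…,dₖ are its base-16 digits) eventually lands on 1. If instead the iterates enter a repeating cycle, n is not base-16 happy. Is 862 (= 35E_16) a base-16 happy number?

base-16 happy

862 = (3,5,14)_16 → 230
230 = (14,6)_16 → 232
232 = (14,8)_16 → 260
260 = (1,0,4)_16 → 17
17 = (1,1)_16 → 2
2 = (2)_16 → 4
4 = (4)_16 → 16
16 = (1,0)_16 → 1  — reached 1.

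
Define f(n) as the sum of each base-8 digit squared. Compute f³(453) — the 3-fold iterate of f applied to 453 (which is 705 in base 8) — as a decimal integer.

453 = (7,0,5)_8 → 74
74 = (1,1,2)_8 → 6
6 = (6)_8 → 36

36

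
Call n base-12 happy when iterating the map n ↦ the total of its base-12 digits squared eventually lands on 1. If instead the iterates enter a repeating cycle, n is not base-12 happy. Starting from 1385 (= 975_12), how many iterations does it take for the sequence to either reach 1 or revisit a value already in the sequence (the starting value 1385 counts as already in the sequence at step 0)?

13

1385 = (9,7,5)_12 → 9² + 7² + 5² = 81 + 49 + 25 = 155
155 = (1,0,11)_12 → 1² + 0² + 11² = 1 + 0 + 121 = 122
122 = (10,2)_12 → 10² + 2² = 100 + 4 = 104
104 = (8,8)_12 → 8² + 8² = 64 + 64 = 128
128 = (10,8)_12 → 10² + 8² = 100 + 64 = 164
164 = (1,1,8)_12 → 1² + 1² + 8² = 1 + 1 + 64 = 66
66 = (5,6)_12 → 5² + 6² = 25 + 36 = 61
61 = (5,1)_12 → 5² + 1² = 25 + 1 = 26
26 = (2,2)_12 → 2² + 2² = 4 + 4 = 8
8 = (8)_12 → 8² = 64
64 = (5,4)_12 → 5² + 4² = 25 + 16 = 41
41 = (3,5)_12 → 3² + 5² = 9 + 25 = 34
34 = (2,10)_12 → 2² + 10² = 4 + 100 = 104  — 104 repeats.
That took 13 steps.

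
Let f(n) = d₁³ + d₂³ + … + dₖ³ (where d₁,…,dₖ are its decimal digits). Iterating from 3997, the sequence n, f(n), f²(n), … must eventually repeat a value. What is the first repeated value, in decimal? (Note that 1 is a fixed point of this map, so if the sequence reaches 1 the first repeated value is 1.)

3997 → 3³ + 9³ + 9³ + 7³ = 1828
1828 → 1³ + 8³ + 2³ + 8³ = 1033
1033 → 1³ + 0³ + 3³ + 3³ = 55
55 → 5³ + 5³ = 250
250 → 2³ + 5³ + 0³ = 133
133 → 1³ + 3³ + 3³ = 55  — 55 already appeared earlier.

55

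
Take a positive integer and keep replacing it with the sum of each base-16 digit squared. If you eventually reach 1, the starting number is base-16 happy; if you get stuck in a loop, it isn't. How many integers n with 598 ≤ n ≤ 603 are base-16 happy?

4

598: 598 → 65 → 17 → 2 → 4 → 16 → 1  — base-16 happy
599: 599 → 78 → 212 → 185 → 202 → 244 → 241 → 226 → 200 → 208 → 169 → 181 → 146 → 85 → 50 → 13 → 169  — not base-16 happy
600: 600 → 93 → 194 → 148 → 97 → 37 → 29 → 170 → 200 → 208 → 169 → 181 → 146 → 85 → 50 → 13 → 169  — not base-16 happy
601: 601 → 110 → 232 → 260 → 17 → 2 → 4 → 16 → 1  — base-16 happy
602: 602 → 129 → 65 → 17 → 2 → 4 → 16 → 1  — base-16 happy
603: 603 → 150 → 117 → 74 → 116 → 65 → 17 → 2 → 4 → 16 → 1  — base-16 happy
base-16 happy: 598, 601, 602, 603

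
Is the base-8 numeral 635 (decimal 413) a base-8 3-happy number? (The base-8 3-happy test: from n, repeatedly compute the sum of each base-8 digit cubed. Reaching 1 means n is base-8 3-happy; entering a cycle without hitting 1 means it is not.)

413 = (6,3,5)_8 → 6³ + 3³ + 5³ = 216 + 27 + 125 = 368
368 = (5,6,0)_8 → 5³ + 6³ + 0³ = 125 + 216 + 0 = 341
341 = (5,2,5)_8 → 5³ + 2³ + 5³ = 125 + 8 + 125 = 258
258 = (4,0,2)_8 → 4³ + 0³ + 2³ = 64 + 0 + 8 = 72
72 = (1,1,0)_8 → 1³ + 1³ + 0³ = 1 + 1 + 0 = 2
2 = (2)_8 → 2³ = 8
8 = (1,0)_8 → 1³ + 0³ = 1 + 0 = 1  — reached 1.

base-8 3-happy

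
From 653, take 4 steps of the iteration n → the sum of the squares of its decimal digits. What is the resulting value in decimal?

130

653 → 6² + 5² + 3² = 70
70 → 7² + 0² = 49
49 → 4² + 9² = 97
97 → 9² + 7² = 130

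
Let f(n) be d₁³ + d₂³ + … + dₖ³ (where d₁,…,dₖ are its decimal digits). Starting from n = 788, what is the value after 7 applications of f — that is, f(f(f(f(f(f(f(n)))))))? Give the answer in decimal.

788 → 1367
1367 → 587
587 → 980
980 → 1241
1241 → 74
74 → 407
407 → 407

407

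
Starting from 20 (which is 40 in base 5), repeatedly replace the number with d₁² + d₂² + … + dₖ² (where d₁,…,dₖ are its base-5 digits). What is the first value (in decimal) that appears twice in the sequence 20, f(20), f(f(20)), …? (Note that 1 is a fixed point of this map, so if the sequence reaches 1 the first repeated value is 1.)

16

20 = (4,0)_5 → 4² + 0² = 16
16 = (3,1)_5 → 3² + 1² = 10
10 = (2,0)_5 → 2² + 0² = 4
4 = (4)_5 → 4² = 16  — 16 already appeared earlier.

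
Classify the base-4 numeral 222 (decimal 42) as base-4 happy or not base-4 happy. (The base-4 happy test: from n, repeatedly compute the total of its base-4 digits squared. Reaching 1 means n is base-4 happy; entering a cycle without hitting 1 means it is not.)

42 = (2,2,2)_4 → 12
12 = (3,0)_4 → 9
9 = (2,1)_4 → 5
5 = (1,1)_4 → 2
2 = (2)_4 → 4
4 = (1,0)_4 → 1  — reached 1.

base-4 happy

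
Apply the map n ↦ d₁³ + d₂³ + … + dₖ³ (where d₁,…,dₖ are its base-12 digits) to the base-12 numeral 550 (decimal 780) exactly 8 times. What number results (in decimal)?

780 = (5,5,0)_12 → 5³ + 5³ + 0³ = 250
250 = (1,8,10)_12 → 1³ + 8³ + 10³ = 1513
1513 = (10,6,1)_12 → 10³ + 6³ + 1³ = 1217
1217 = (8,5,5)_12 → 8³ + 5³ + 5³ = 762
762 = (5,3,6)_12 → 5³ + 3³ + 6³ = 368
368 = (2,6,8)_12 → 2³ + 6³ + 8³ = 736
736 = (5,1,4)_12 → 5³ + 1³ + 4³ = 190
190 = (1,3,10)_12 → 1³ + 3³ + 10³ = 1028

1028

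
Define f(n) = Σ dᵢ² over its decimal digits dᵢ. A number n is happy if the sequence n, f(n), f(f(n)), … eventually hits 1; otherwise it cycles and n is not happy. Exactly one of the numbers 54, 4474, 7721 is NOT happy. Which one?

54: 54 → 41 → 17 → 50 → 25 → 29 → 85 → 89 → 145 → 42 → 20 → 4 → 16 → 37 → 58 → 89  — repeats 89 (not happy)
4474: 4474 → 97 → 130 → 10 → 1  — reaches 1 (happy)
7721: 7721 → 103 → 10 → 1  — reaches 1 (happy)

54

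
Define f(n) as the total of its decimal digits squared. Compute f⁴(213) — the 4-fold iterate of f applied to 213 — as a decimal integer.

25

213 → 14
14 → 17
17 → 50
50 → 25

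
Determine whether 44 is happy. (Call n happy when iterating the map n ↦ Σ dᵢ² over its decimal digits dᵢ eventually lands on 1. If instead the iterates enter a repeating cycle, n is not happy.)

happy

44 → 4² + 4² = 32
32 → 3² + 2² = 13
13 → 1² + 3² = 10
10 → 1² + 0² = 1  — reached 1.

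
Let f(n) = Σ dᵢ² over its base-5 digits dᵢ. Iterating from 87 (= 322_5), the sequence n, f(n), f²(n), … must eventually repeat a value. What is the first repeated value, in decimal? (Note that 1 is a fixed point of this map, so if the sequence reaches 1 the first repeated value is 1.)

13

87 = (3,2,2)_5 → 3² + 2² + 2² = 9 + 4 + 4 = 17
17 = (3,2)_5 → 3² + 2² = 9 + 4 = 13
13 = (2,3)_5 → 2² + 3² = 4 + 9 = 13  — 13 already appeared earlier.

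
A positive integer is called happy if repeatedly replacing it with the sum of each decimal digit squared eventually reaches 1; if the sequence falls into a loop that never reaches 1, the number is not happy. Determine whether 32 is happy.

happy

32 → 3² + 2² = 13
13 → 1² + 3² = 10
10 → 1² + 0² = 1  — reached 1.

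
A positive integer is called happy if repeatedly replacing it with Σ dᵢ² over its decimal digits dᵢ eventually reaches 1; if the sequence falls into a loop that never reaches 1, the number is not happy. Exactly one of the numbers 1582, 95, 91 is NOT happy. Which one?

1582: 1582 → 94 → 97 → 130 → 10 → 1  — reaches 1 (happy)
95: 95 → 106 → 37 → 58 → 89 → 145 → 42 → 20 → 4 → 16 → 37  — repeats 37 (not happy)
91: 91 → 82 → 68 → 100 → 1  — reaches 1 (happy)

95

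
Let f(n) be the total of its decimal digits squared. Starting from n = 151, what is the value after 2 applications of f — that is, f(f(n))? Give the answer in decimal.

151 → 27
27 → 53

53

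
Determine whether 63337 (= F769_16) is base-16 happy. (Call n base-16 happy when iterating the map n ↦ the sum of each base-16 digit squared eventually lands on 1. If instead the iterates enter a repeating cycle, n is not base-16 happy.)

63337 = (15,7,6,9)_16 → 15² + 7² + 6² + 9² = 391
391 = (1,8,7)_16 → 1² + 8² + 7² = 114
114 = (7,2)_16 → 7² + 2² = 53
53 = (3,5)_16 → 3² + 5² = 34
34 = (2,2)_16 → 2² + 2² = 8
8 = (8)_16 → 8² = 64
64 = (4,0)_16 → 4² + 0² = 16
16 = (1,0)_16 → 1² + 0² = 1  — reached 1.

base-16 happy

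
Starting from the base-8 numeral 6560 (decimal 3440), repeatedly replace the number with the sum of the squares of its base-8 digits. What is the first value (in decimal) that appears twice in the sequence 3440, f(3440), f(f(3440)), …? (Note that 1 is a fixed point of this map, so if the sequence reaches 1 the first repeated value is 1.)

1

3440 = (6,5,6,0)_8 → 97
97 = (1,4,1)_8 → 18
18 = (2,2)_8 → 8
8 = (1,0)_8 → 1  — reached the fixed point 1.
1 → 1, so 1 is the first repeated value.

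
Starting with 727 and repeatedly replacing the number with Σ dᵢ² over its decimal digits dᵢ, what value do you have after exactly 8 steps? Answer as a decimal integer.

42

727 → 7² + 2² + 7² = 102
102 → 1² + 0² + 2² = 5
5 → 5² = 25
25 → 2² + 5² = 29
29 → 2² + 9² = 85
85 → 8² + 5² = 89
89 → 8² + 9² = 145
145 → 1² + 4² + 5² = 42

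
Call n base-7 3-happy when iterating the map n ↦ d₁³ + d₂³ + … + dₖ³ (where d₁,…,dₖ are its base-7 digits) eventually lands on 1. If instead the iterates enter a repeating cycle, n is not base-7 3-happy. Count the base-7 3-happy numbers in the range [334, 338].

334: 334 → 466 → 100 → 16 → 16  (repeats 16)
335: 335 → 557 → 137 → 197 → 65 → 17 → 35 → 125 → 251 → 341 → 557  (repeats 557)
336: 336 → 432 → 252 → 126 → 72 → 36 → 126  (repeats 126)
337: 337 → 433 → 343 → 1  (reaches 1)
338: 338 → 440 → 434 → 218 → 92 → 218  (repeats 218)
base-7 3-happy: 337

1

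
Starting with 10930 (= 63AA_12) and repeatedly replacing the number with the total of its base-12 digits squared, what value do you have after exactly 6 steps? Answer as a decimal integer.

10930 = (6,3,10,10)_12 → 6² + 3² + 10² + 10² = 245
245 = (1,8,5)_12 → 1² + 8² + 5² = 90
90 = (7,6)_12 → 7² + 6² = 85
85 = (7,1)_12 → 7² + 1² = 50
50 = (4,2)_12 → 4² + 2² = 20
20 = (1,8)_12 → 1² + 8² = 65

65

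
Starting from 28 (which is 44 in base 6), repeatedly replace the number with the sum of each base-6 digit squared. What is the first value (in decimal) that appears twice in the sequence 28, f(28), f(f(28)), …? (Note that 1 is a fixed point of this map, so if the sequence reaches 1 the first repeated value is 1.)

29

28 = (4,4)_6 → 4² + 4² = 16 + 16 = 32
32 = (5,2)_6 → 5² + 2² = 25 + 4 = 29
29 = (4,5)_6 → 4² + 5² = 16 + 25 = 41
41 = (1,0,5)_6 → 1² + 0² + 5² = 1 + 0 + 25 = 26
26 = (4,2)_6 → 4² + 2² = 16 + 4 = 20
20 = (3,2)_6 → 3² + 2² = 9 + 4 = 13
13 = (2,1)_6 → 2² + 1² = 4 + 1 = 5
5 = (5)_6 → 5² = 25
25 = (4,1)_6 → 4² + 1² = 16 + 1 = 17
17 = (2,5)_6 → 2² + 5² = 4 + 25 = 29  — 29 already appeared earlier.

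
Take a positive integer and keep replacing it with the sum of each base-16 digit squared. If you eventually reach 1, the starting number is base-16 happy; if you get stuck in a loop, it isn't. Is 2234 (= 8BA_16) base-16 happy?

not base-16 happy

2234 = (8,11,10)_16 → 8² + 11² + 10² = 285
285 = (1,1,13)_16 → 1² + 1² + 13² = 171
171 = (10,11)_16 → 10² + 11² = 221
221 = (13,13)_16 → 13² + 13² = 338
338 = (1,5,2)_16 → 1² + 5² + 2² = 30
30 = (1,14)_16 → 1² + 14² = 197
197 = (12,5)_16 → 12² + 5² = 169
169 = (10,9)_16 → 10² + 9² = 181
181 = (11,5)_16 → 11² + 5² = 146
146 = (9,2)_16 → 9² + 2² = 85
85 = (5,5)_16 → 5² + 5² = 50
50 = (3,2)_16 → 3² + 2² = 13
13 = (13)_16 → 13² = 169  — 169 already seen; the sequence cycles without reaching 1.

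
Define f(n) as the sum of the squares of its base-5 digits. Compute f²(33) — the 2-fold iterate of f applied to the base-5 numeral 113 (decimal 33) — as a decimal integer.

33 = (1,1,3)_5 → 1² + 1² + 3² = 1 + 1 + 9 = 11
11 = (2,1)_5 → 2² + 1² = 4 + 1 = 5

5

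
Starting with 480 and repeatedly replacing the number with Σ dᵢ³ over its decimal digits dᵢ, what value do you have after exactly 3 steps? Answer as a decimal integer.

792

480 → 4³ + 8³ + 0³ = 64 + 512 + 0 = 576
576 → 5³ + 7³ + 6³ = 125 + 343 + 216 = 684
684 → 6³ + 8³ + 4³ = 216 + 512 + 64 = 792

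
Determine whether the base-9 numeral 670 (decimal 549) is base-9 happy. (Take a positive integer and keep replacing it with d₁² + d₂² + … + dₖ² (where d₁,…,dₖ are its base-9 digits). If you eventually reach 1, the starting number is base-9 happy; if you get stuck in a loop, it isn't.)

not base-9 happy

549 = (6,7,0)_9 → 6² + 7² + 0² = 36 + 49 + 0 = 85
85 = (1,0,4)_9 → 1² + 0² + 4² = 1 + 0 + 16 = 17
17 = (1,8)_9 → 1² + 8² = 1 + 64 = 65
65 = (7,2)_9 → 7² + 2² = 49 + 4 = 53
53 = (5,8)_9 → 5² + 8² = 25 + 64 = 89
89 = (1,0,8)_9 → 1² + 0² + 8² = 1 + 0 + 64 = 65  — 65 already seen; the sequence cycles without reaching 1.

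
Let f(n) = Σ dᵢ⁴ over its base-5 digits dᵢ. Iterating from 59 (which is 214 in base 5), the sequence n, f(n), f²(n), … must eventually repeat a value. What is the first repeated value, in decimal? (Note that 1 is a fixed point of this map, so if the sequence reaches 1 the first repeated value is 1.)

353

59 = (2,1,4)_5 → 2⁴ + 1⁴ + 4⁴ = 273
273 = (2,0,4,3)_5 → 2⁴ + 0⁴ + 4⁴ + 3⁴ = 353
353 = (2,4,0,3)_5 → 2⁴ + 4⁴ + 0⁴ + 3⁴ = 353  — 353 already appeared earlier.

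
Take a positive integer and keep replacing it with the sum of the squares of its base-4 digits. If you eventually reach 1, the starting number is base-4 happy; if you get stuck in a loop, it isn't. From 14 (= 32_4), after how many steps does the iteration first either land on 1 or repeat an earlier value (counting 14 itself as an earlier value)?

14 = (3,2)_4 → 3² + 2² = 13
13 = (3,1)_4 → 3² + 1² = 10
10 = (2,2)_4 → 2² + 2² = 8
8 = (2,0)_4 → 2² + 0² = 4
4 = (1,0)_4 → 1² + 0² = 1  — reached 1.
That took 5 steps.

5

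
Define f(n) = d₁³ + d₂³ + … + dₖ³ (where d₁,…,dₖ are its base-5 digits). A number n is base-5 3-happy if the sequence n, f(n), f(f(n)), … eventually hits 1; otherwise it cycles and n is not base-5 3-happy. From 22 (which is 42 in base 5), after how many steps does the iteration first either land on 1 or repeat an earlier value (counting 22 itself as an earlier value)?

22 = (4,2)_5 → 72
72 = (2,4,2)_5 → 80
80 = (3,1,0)_5 → 28
28 = (1,0,3)_5 → 28  — 28 repeats.
That took 4 steps.

4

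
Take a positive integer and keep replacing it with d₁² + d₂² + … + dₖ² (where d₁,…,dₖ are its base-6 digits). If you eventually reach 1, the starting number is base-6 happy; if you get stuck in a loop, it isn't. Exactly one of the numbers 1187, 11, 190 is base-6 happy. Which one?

1187

1187: 1187 → 79 → 6 → 1  — reaches 1 (base-6 happy)
11: 11 → 26 → 20 → 13 → 5 → 25 → 17 → 29 → 41 → 26  — repeats 26 (not base-6 happy)
190: 190 → 42 → 2 → 4 → 16 → 20 → 13 → 5 → 25 → 17 → 29 → 41 → 26 → 20  — repeats 20 (not base-6 happy)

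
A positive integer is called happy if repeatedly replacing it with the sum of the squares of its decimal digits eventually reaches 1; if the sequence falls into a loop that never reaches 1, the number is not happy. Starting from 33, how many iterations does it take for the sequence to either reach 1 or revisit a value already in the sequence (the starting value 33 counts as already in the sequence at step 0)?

12

33 → 18
18 → 65
65 → 61
61 → 37
37 → 58
58 → 89
89 → 145
145 → 42
42 → 20
20 → 4
4 → 16
16 → 37  — 37 repeats.
That took 12 steps.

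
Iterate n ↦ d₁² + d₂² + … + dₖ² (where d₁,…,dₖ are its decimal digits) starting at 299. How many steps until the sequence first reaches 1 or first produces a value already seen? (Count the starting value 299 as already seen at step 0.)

11

299 → 2² + 9² + 9² = 4 + 81 + 81 = 166
166 → 1² + 6² + 6² = 1 + 36 + 36 = 73
73 → 7² + 3² = 49 + 9 = 58
58 → 5² + 8² = 25 + 64 = 89
89 → 8² + 9² = 64 + 81 = 145
145 → 1² + 4² + 5² = 1 + 16 + 25 = 42
42 → 4² + 2² = 16 + 4 = 20
20 → 2² + 0² = 4 + 0 = 4
4 → 4² = 16
16 → 1² + 6² = 1 + 36 = 37
37 → 3² + 7² = 9 + 49 = 58  — 58 repeats.
That took 11 steps.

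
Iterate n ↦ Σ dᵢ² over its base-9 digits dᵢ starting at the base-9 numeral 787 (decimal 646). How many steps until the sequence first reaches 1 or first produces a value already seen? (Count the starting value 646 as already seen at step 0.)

5

646 = (7,8,7)_9 → 7² + 8² + 7² = 162
162 = (2,0,0)_9 → 2² + 0² + 0² = 4
4 = (4)_9 → 4² = 16
16 = (1,7)_9 → 1² + 7² = 50
50 = (5,5)_9 → 5² + 5² = 50  — 50 repeats.
That took 5 steps.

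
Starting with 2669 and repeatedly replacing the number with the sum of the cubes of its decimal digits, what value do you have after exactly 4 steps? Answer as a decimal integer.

245

2669 → 2³ + 6³ + 6³ + 9³ = 8 + 216 + 216 + 729 = 1169
1169 → 1³ + 1³ + 6³ + 9³ = 1 + 1 + 216 + 729 = 947
947 → 9³ + 4³ + 7³ = 729 + 64 + 343 = 1136
1136 → 1³ + 1³ + 3³ + 6³ = 1 + 1 + 27 + 216 = 245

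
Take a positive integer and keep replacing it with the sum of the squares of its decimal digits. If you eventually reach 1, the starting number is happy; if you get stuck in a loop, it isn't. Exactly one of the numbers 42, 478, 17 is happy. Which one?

478

42: 42 → 20 → 4 → 16 → 37 → 58 → 89 → 145 → 42  — repeats 42 (not happy)
478: 478 → 129 → 86 → 100 → 1  — reaches 1 (happy)
17: 17 → 50 → 25 → 29 → 85 → 89 → 145 → 42 → 20 → 4 → 16 → 37 → 58 → 89  — repeats 89 (not happy)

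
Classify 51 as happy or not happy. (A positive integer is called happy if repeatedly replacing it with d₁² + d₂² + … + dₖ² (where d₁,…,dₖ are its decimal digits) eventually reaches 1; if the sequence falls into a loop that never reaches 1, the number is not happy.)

not happy

51 → 26
26 → 40
40 → 16
16 → 37
37 → 58
58 → 89
89 → 145
145 → 42
42 → 20
20 → 4
4 → 16  — 16 already seen; the sequence cycles without reaching 1.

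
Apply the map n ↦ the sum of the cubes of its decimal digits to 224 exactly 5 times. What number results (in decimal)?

737

224 → 2³ + 2³ + 4³ = 80
80 → 8³ + 0³ = 512
512 → 5³ + 1³ + 2³ = 134
134 → 1³ + 3³ + 4³ = 92
92 → 9³ + 2³ = 737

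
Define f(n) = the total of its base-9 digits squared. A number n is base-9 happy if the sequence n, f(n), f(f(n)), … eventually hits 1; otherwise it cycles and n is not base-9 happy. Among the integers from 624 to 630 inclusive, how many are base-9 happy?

1

624: 624 → 94 → 18 → 4 → 16 → 50 → 50  — not base-9 happy
625: 625 → 101 → 9 → 1  — base-9 happy
626: 626 → 110 → 14 → 26 → 68 → 74 → 68  — not base-9 happy
627: 627 → 121 → 33 → 45 → 25 → 53 → 89 → 65 → 53  — not base-9 happy
628: 628 → 134 → 90 → 2 → 4 → 16 → 50 → 50  — not base-9 happy
629: 629 → 149 → 75 → 73 → 65 → 53 → 89 → 65  — not base-9 happy
630: 630 → 98 → 66 → 58 → 52 → 74 → 68 → 74  — not base-9 happy
base-9 happy: 625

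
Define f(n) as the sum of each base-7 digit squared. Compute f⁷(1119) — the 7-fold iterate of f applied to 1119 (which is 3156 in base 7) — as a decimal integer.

17

1119 = (3,1,5,6)_7 → 71
71 = (1,3,1)_7 → 11
11 = (1,4)_7 → 17
17 = (2,3)_7 → 13
13 = (1,6)_7 → 37
37 = (5,2)_7 → 29
29 = (4,1)_7 → 17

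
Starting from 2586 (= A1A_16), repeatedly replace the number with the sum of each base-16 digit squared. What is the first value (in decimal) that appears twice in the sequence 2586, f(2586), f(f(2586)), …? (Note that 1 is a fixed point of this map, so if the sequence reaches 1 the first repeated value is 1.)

169

2586 = (10,1,10)_16 → 10² + 1² + 10² = 100 + 1 + 100 = 201
201 = (12,9)_16 → 12² + 9² = 144 + 81 = 225
225 = (14,1)_16 → 14² + 1² = 196 + 1 = 197
197 = (12,5)_16 → 12² + 5² = 144 + 25 = 169
169 = (10,9)_16 → 10² + 9² = 100 + 81 = 181
181 = (11,5)_16 → 11² + 5² = 121 + 25 = 146
146 = (9,2)_16 → 9² + 2² = 81 + 4 = 85
85 = (5,5)_16 → 5² + 5² = 25 + 25 = 50
50 = (3,2)_16 → 3² + 2² = 9 + 4 = 13
13 = (13)_16 → 13² = 169  — 169 already appeared earlier.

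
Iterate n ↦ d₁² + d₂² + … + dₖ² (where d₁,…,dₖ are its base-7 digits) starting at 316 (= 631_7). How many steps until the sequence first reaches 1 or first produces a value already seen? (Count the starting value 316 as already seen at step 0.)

316 = (6,3,1)_7 → 6² + 3² + 1² = 46
46 = (6,4)_7 → 6² + 4² = 52
52 = (1,0,3)_7 → 1² + 0² + 3² = 10
10 = (1,3)_7 → 1² + 3² = 10  — 10 repeats.
That took 4 steps.

4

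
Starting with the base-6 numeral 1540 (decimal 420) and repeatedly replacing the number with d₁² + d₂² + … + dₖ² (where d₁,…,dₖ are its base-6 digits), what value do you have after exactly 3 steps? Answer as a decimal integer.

4

420 = (1,5,4,0)_6 → 1² + 5² + 4² + 0² = 1 + 25 + 16 + 0 = 42
42 = (1,1,0)_6 → 1² + 1² + 0² = 1 + 1 + 0 = 2
2 = (2)_6 → 2² = 4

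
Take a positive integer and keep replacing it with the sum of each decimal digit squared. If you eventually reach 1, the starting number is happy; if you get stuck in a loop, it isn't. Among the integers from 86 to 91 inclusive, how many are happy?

86: 86 → 100 → 1  (reaches 1)
87: 87 → 113 → 11 → 2 → 4 → 16 → 37 → 58 → 89 → 145 → 42 → 20 → 4  (repeats 4)
88: 88 → 128 → 69 → 117 → 51 → 26 → 40 → 16 → 37 → 58 → 89 → 145 → 42 → 20 → 4 → 16  (repeats 16)
89: 89 → 145 → 42 → 20 → 4 → 16 → 37 → 58 → 89  (repeats 89)
90: 90 → 81 → 65 → 61 → 37 → 58 → 89 → 145 → 42 → 20 → 4 → 16 → 37  (repeats 37)
91: 91 → 82 → 68 → 100 → 1  (reaches 1)
happy: 86, 91

2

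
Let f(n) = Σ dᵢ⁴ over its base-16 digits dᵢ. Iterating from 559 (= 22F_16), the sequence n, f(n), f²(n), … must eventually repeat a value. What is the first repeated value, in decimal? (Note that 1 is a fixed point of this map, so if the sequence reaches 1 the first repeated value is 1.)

559 = (2,2,15)_16 → 2⁴ + 2⁴ + 15⁴ = 16 + 16 + 50625 = 50657
50657 = (12,5,14,1)_16 → 12⁴ + 5⁴ + 14⁴ + 1⁴ = 20736 + 625 + 38416 + 1 = 59778
59778 = (14,9,8,2)_16 → 14⁴ + 9⁴ + 8⁴ + 2⁴ = 38416 + 6561 + 4096 + 16 = 49089
49089 = (11,15,12,1)_16 → 11⁴ + 15⁴ + 12⁴ + 1⁴ = 14641 + 50625 + 20736 + 1 = 86003
86003 = (1,4,15,15,3)_16 → 1⁴ + 4⁴ + 15⁴ + 15⁴ + 3⁴ = 1 + 256 + 50625 + 50625 + 81 = 101588
101588 = (1,8,12,13,4)_16 → 1⁴ + 8⁴ + 12⁴ + 13⁴ + 4⁴ = 1 + 4096 + 20736 + 28561 + 256 = 53650
53650 = (13,1,9,2)_16 → 13⁴ + 1⁴ + 9⁴ + 2⁴ = 28561 + 1 + 6561 + 16 = 35139
35139 = (8,9,4,3)_16 → 8⁴ + 9⁴ + 4⁴ + 3⁴ = 4096 + 6561 + 256 + 81 = 10994
10994 = (2,10,15,2)_16 → 2⁴ + 10⁴ + 15⁴ + 2⁴ = 16 + 10000 + 50625 + 16 = 60657
60657 = (14,12,15,1)_16 → 14⁴ + 12⁴ + 15⁴ + 1⁴ = 38416 + 20736 + 50625 + 1 = 109778
109778 = (1,10,12,13,2)_16 → 1⁴ + 10⁴ + 12⁴ + 13⁴ + 2⁴ = 1 + 10000 + 20736 + 28561 + 16 = 59314
59314 = (14,7,11,2)_16 → 14⁴ + 7⁴ + 11⁴ + 2⁴ = 38416 + 2401 + 14641 + 16 = 55474
55474 = (13,8,11,2)_16 → 13⁴ + 8⁴ + 11⁴ + 2⁴ = 28561 + 4096 + 14641 + 16 = 47314
47314 = (11,8,13,2)_16 → 11⁴ + 8⁴ + 13⁴ + 2⁴ = 14641 + 4096 + 28561 + 16 = 47314  — 47314 already appeared earlier.

47314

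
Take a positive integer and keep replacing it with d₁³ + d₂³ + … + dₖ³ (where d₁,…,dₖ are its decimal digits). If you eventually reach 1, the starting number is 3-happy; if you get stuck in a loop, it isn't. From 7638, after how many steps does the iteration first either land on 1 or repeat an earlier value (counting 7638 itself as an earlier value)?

6

7638 → 7³ + 6³ + 3³ + 8³ = 343 + 216 + 27 + 512 = 1098
1098 → 1³ + 0³ + 9³ + 8³ = 1 + 0 + 729 + 512 = 1242
1242 → 1³ + 2³ + 4³ + 2³ = 1 + 8 + 64 + 8 = 81
81 → 8³ + 1³ = 512 + 1 = 513
513 → 5³ + 1³ + 3³ = 125 + 1 + 27 = 153
153 → 1³ + 5³ + 3³ = 1 + 125 + 27 = 153  — 153 repeats.
That took 6 steps.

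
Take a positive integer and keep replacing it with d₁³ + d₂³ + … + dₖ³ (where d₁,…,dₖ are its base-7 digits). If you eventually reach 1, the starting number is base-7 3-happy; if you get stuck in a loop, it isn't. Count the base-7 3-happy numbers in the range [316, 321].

316: 316 → 244 → 496 → 244  — not base-7 3-happy
317: 317 → 251 → 341 → 557 → 137 → 197 → 65 → 17 → 35 → 125 → 251  — not base-7 3-happy
318: 318 → 270 → 216 → 288 → 342 → 648 → 282 → 258 → 342  — not base-7 3-happy
319: 319 → 307 → 433 → 343 → 1  — base-7 3-happy
320: 320 → 368 → 92 → 218 → 92  — not base-7 3-happy
321: 321 → 459 → 81 → 129 → 99 → 9 → 9  — not base-7 3-happy
base-7 3-happy: 319

1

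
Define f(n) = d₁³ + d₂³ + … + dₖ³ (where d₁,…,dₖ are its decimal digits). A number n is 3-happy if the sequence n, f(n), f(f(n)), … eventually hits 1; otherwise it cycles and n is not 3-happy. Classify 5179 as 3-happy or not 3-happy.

5179 → 5³ + 1³ + 7³ + 9³ = 1198
1198 → 1³ + 1³ + 9³ + 8³ = 1243
1243 → 1³ + 2³ + 4³ + 3³ = 100
100 → 1³ + 0³ + 0³ = 1  — reached 1.

3-happy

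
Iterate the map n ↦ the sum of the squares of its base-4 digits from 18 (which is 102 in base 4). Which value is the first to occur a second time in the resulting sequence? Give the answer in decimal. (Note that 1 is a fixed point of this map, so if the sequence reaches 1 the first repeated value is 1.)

18 = (1,0,2)_4 → 1² + 0² + 2² = 5
5 = (1,1)_4 → 1² + 1² = 2
2 = (2)_4 → 2² = 4
4 = (1,0)_4 → 1² + 0² = 1  — reached the fixed point 1.
1 → 1, so 1 is the first repeated value.

1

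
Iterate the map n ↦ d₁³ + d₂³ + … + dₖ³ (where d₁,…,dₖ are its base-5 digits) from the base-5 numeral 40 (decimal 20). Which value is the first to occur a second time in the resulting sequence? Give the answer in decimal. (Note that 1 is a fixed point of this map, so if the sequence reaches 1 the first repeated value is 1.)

28

20 = (4,0)_5 → 4³ + 0³ = 64 + 0 = 64
64 = (2,2,4)_5 → 2³ + 2³ + 4³ = 8 + 8 + 64 = 80
80 = (3,1,0)_5 → 3³ + 1³ + 0³ = 27 + 1 + 0 = 28
28 = (1,0,3)_5 → 1³ + 0³ + 3³ = 1 + 0 + 27 = 28  — 28 already appeared earlier.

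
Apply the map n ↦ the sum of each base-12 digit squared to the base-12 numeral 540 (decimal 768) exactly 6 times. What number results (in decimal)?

66

768 = (5,4,0)_12 → 5² + 4² + 0² = 41
41 = (3,5)_12 → 3² + 5² = 34
34 = (2,10)_12 → 2² + 10² = 104
104 = (8,8)_12 → 8² + 8² = 128
128 = (10,8)_12 → 10² + 8² = 164
164 = (1,1,8)_12 → 1² + 1² + 8² = 66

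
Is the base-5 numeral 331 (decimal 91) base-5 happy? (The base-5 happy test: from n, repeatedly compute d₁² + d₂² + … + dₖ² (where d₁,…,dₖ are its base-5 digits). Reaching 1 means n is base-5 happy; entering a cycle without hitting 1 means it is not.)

91 = (3,3,1)_5 → 3² + 3² + 1² = 19
19 = (3,4)_5 → 3² + 4² = 25
25 = (1,0,0)_5 → 1² + 0² + 0² = 1  — reached 1.

base-5 happy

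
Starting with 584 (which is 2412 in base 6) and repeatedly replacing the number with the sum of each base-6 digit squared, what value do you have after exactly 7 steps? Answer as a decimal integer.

13

584 = (2,4,1,2)_6 → 2² + 4² + 1² + 2² = 25
25 = (4,1)_6 → 4² + 1² = 17
17 = (2,5)_6 → 2² + 5² = 29
29 = (4,5)_6 → 4² + 5² = 41
41 = (1,0,5)_6 → 1² + 0² + 5² = 26
26 = (4,2)_6 → 4² + 2² = 20
20 = (3,2)_6 → 3² + 2² = 13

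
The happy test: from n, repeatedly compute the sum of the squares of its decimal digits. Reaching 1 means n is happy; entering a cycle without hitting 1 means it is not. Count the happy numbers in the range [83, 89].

83: 83 → 73 → 58 → 89 → 145 → 42 → 20 → 4 → 16 → 37 → 58  — not happy
84: 84 → 80 → 64 → 52 → 29 → 85 → 89 → 145 → 42 → 20 → 4 → 16 → 37 → 58 → 89  — not happy
85: 85 → 89 → 145 → 42 → 20 → 4 → 16 → 37 → 58 → 89  — not happy
86: 86 → 100 → 1  — happy
87: 87 → 113 → 11 → 2 → 4 → 16 → 37 → 58 → 89 → 145 → 42 → 20 → 4  — not happy
88: 88 → 128 → 69 → 117 → 51 → 26 → 40 → 16 → 37 → 58 → 89 → 145 → 42 → 20 → 4 → 16  — not happy
89: 89 → 145 → 42 → 20 → 4 → 16 → 37 → 58 → 89  — not happy
happy: 86

1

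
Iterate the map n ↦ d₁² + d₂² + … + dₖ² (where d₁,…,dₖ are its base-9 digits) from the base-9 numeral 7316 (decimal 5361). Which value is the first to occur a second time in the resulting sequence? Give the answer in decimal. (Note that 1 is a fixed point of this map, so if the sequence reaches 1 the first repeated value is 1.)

1

5361 = (7,3,1,6)_9 → 7² + 3² + 1² + 6² = 95
95 = (1,1,5)_9 → 1² + 1² + 5² = 27
27 = (3,0)_9 → 3² + 0² = 9
9 = (1,0)_9 → 1² + 0² = 1  — reached the fixed point 1.
1 → 1, so 1 is the first repeated value.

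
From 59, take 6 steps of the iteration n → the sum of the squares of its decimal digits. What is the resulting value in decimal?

42

59 → 5² + 9² = 25 + 81 = 106
106 → 1² + 0² + 6² = 1 + 0 + 36 = 37
37 → 3² + 7² = 9 + 49 = 58
58 → 5² + 8² = 25 + 64 = 89
89 → 8² + 9² = 64 + 81 = 145
145 → 1² + 4² + 5² = 1 + 16 + 25 = 42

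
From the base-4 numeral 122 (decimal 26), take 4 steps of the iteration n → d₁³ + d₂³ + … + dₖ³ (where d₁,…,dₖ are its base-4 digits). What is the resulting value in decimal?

26 = (1,2,2)_4 → 1³ + 2³ + 2³ = 17
17 = (1,0,1)_4 → 1³ + 0³ + 1³ = 2
2 = (2)_4 → 2³ = 8
8 = (2,0)_4 → 2³ + 0³ = 8

8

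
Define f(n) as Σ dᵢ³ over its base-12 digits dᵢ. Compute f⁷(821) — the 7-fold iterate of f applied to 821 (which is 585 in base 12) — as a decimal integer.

1520

821 = (5,8,5)_12 → 5³ + 8³ + 5³ = 762
762 = (5,3,6)_12 → 5³ + 3³ + 6³ = 368
368 = (2,6,8)_12 → 2³ + 6³ + 8³ = 736
736 = (5,1,4)_12 → 5³ + 1³ + 4³ = 190
190 = (1,3,10)_12 → 1³ + 3³ + 10³ = 1028
1028 = (7,1,8)_12 → 7³ + 1³ + 8³ = 856
856 = (5,11,4)_12 → 5³ + 11³ + 4³ = 1520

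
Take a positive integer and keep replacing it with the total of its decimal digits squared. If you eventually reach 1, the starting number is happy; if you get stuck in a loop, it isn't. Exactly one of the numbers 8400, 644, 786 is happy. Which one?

8400: 8400 → 80 → 64 → 52 → 29 → 85 → 89 → 145 → 42 → 20 → 4 → 16 → 37 → 58 → 89  — repeats 89 (not happy)
644: 644 → 68 → 100 → 1  — reaches 1 (happy)
786: 786 → 149 → 98 → 145 → 42 → 20 → 4 → 16 → 37 → 58 → 89 → 145  — repeats 145 (not happy)

644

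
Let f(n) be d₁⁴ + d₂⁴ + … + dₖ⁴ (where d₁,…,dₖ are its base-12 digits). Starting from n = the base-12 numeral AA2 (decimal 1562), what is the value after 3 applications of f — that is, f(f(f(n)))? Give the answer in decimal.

1562 = (10,10,2)_12 → 10⁴ + 10⁴ + 2⁴ = 20016
20016 = (11,7,0,0)_12 → 11⁴ + 7⁴ + 0⁴ + 0⁴ = 17042
17042 = (9,10,4,2)_12 → 9⁴ + 10⁴ + 4⁴ + 2⁴ = 16833

16833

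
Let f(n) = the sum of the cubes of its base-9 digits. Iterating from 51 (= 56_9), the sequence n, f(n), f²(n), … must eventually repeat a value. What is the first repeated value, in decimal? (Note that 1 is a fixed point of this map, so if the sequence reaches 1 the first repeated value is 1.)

1

51 = (5,6)_9 → 5³ + 6³ = 341
341 = (4,1,8)_9 → 4³ + 1³ + 8³ = 577
577 = (7,1,1)_9 → 7³ + 1³ + 1³ = 345
345 = (4,2,3)_9 → 4³ + 2³ + 3³ = 99
99 = (1,2,0)_9 → 1³ + 2³ + 0³ = 9
9 = (1,0)_9 → 1³ + 0³ = 1  — reached the fixed point 1.
1 → 1, so 1 is the first repeated value.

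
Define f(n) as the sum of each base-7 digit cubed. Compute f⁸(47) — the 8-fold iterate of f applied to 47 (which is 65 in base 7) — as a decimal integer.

47 = (6,5)_7 → 6³ + 5³ = 341
341 = (6,6,5)_7 → 6³ + 6³ + 5³ = 557
557 = (1,4,2,4)_7 → 1³ + 4³ + 2³ + 4³ = 137
137 = (2,5,4)_7 → 2³ + 5³ + 4³ = 197
197 = (4,0,1)_7 → 4³ + 0³ + 1³ = 65
65 = (1,2,2)_7 → 1³ + 2³ + 2³ = 17
17 = (2,3)_7 → 2³ + 3³ = 35
35 = (5,0)_7 → 5³ + 0³ = 125

125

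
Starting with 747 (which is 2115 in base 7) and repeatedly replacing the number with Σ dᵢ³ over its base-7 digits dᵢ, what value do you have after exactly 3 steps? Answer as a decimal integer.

747 = (2,1,1,5)_7 → 2³ + 1³ + 1³ + 5³ = 8 + 1 + 1 + 125 = 135
135 = (2,5,2)_7 → 2³ + 5³ + 2³ = 8 + 125 + 8 = 141
141 = (2,6,1)_7 → 2³ + 6³ + 1³ = 8 + 216 + 1 = 225

225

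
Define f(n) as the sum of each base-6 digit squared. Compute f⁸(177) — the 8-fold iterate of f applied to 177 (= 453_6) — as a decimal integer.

177 = (4,5,3)_6 → 4² + 5² + 3² = 16 + 25 + 9 = 50
50 = (1,2,2)_6 → 1² + 2² + 2² = 1 + 4 + 4 = 9
9 = (1,3)_6 → 1² + 3² = 1 + 9 = 10
10 = (1,4)_6 → 1² + 4² = 1 + 16 = 17
17 = (2,5)_6 → 2² + 5² = 4 + 25 = 29
29 = (4,5)_6 → 4² + 5² = 16 + 25 = 41
41 = (1,0,5)_6 → 1² + 0² + 5² = 1 + 0 + 25 = 26
26 = (4,2)_6 → 4² + 2² = 16 + 4 = 20

20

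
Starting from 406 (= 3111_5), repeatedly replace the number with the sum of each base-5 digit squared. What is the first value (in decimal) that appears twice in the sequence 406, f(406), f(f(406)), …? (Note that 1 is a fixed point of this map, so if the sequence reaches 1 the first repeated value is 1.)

406 = (3,1,1,1)_5 → 3² + 1² + 1² + 1² = 9 + 1 + 1 + 1 = 12
12 = (2,2)_5 → 2² + 2² = 4 + 4 = 8
8 = (1,3)_5 → 1² + 3² = 1 + 9 = 10
10 = (2,0)_5 → 2² + 0² = 4 + 0 = 4
4 = (4)_5 → 4² = 16
16 = (3,1)_5 → 3² + 1² = 9 + 1 = 10  — 10 already appeared earlier.

10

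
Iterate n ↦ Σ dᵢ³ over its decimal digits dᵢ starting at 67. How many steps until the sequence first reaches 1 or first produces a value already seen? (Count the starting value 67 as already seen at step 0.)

67 → 559
559 → 979
979 → 1801
1801 → 514
514 → 190
190 → 730
730 → 370
370 → 370  — 370 repeats.
That took 8 steps.

8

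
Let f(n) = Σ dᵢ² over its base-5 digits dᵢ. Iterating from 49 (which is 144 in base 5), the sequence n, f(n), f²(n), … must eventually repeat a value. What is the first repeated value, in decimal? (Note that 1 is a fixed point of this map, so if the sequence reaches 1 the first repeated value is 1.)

49 = (1,4,4)_5 → 1² + 4² + 4² = 33
33 = (1,1,3)_5 → 1² + 1² + 3² = 11
11 = (2,1)_5 → 2² + 1² = 5
5 = (1,0)_5 → 1² + 0² = 1  — reached the fixed point 1.
1 → 1, so 1 is the first repeated value.

1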